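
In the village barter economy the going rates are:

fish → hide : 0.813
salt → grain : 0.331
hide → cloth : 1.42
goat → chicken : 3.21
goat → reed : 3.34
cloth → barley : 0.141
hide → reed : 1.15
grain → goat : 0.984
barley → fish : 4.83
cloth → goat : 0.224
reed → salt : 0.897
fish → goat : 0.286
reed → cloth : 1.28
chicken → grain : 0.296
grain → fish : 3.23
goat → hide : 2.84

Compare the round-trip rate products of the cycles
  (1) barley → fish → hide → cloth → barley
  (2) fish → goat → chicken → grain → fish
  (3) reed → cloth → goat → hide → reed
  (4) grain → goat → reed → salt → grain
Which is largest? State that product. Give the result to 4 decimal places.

0.9758

(1) 4.83 × 0.813 × 1.42 × 0.141 = 0.78622
(2) 0.286 × 3.21 × 0.296 × 3.23 = 0.87774
(3) 1.28 × 0.224 × 2.84 × 1.15 = 0.93643
(4) 0.984 × 3.34 × 0.897 × 0.331 = 0.97580
Highest is cycle (4) at 0.9758 (≤1, no arbitrage).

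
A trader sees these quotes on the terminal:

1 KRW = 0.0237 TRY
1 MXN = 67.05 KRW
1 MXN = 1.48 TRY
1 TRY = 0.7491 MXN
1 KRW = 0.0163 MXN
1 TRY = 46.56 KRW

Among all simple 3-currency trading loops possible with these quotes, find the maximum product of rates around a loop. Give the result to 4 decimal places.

KRW→TRY→MXN→KRW: 0.0237 × 0.7491 × 67.05 = 1.19038
KRW→MXN→TRY→KRW: 0.0163 × 1.48 × 46.56 = 1.12321
Maximum is KRW→TRY→MXN→KRW at 1.1904; arbitrage exists.

1.1904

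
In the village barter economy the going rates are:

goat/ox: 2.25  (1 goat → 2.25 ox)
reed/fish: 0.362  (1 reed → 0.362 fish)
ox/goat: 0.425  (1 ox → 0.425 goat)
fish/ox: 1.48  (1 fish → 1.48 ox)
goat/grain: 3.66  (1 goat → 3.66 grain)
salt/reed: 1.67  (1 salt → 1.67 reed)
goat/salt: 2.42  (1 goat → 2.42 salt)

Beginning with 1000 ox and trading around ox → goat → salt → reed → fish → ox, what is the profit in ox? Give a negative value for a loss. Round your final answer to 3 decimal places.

1000 ox × 0.425 = 425 goat
425 goat × 2.42 = 1028.5 salt
1028.5 salt × 1.67 = 1717.595 reed
1717.595 reed × 0.362 = 621.76939 fish
621.76939 fish × 1.48 = 920.2186972 ox
Net change: 920.2186972 − 1000 = -79.7813028 ox

-79.781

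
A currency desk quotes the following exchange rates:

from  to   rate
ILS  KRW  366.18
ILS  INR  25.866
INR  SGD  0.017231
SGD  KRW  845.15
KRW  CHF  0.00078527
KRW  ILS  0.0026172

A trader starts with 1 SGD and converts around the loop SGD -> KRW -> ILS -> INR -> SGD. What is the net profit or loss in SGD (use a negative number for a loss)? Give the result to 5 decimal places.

-0.01415

1 SGD × 845.15 = 845.15 KRW
845.15 KRW × 0.0026172 = 2.21192658 ILS
2.21192658 ILS × 25.866 = 57.21369291828 INR
57.21369291828 INR × 0.017231 = 0.98584914267488268 SGD
Net change: 0.98584914267488268 − 1 = -0.01415085732511732 SGD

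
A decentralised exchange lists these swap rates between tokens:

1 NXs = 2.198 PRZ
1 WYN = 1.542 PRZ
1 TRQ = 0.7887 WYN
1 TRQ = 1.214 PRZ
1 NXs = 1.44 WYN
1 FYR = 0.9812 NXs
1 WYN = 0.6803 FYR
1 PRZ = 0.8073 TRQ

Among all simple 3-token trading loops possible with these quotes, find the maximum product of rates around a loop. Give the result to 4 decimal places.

0.9818

TRQ→WYN→PRZ→TRQ: 0.7887 × 1.542 × 0.8073 = 0.98182
FYR→NXs→WYN→FYR: 0.9812 × 1.44 × 0.6803 = 0.96121
Maximum is TRQ→WYN→PRZ→TRQ at 0.9818; no arbitrage — every cycle loses value.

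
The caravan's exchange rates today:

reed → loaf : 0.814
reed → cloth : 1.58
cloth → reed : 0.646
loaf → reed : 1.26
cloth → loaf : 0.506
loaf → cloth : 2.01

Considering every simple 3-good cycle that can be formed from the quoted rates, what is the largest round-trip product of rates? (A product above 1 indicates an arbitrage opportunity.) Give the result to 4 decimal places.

1.0569

cloth→reed→loaf→cloth: 0.646 × 0.814 × 2.01 = 1.05695
cloth→loaf→reed→cloth: 0.506 × 1.26 × 1.58 = 1.00734
Maximum is cloth→reed→loaf→cloth at 1.0569; arbitrage exists.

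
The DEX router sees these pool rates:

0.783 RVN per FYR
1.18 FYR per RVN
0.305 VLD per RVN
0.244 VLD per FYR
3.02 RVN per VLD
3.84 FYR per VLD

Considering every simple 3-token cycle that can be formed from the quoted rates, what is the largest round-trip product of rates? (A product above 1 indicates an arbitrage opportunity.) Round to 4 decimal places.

0.9170

VLD→FYR→RVN→VLD: 3.84 × 0.783 × 0.305 = 0.91705
VLD→RVN→FYR→VLD: 3.02 × 1.18 × 0.244 = 0.86952
Maximum is VLD→FYR→RVN→VLD at 0.9170; no arbitrage — every cycle loses value.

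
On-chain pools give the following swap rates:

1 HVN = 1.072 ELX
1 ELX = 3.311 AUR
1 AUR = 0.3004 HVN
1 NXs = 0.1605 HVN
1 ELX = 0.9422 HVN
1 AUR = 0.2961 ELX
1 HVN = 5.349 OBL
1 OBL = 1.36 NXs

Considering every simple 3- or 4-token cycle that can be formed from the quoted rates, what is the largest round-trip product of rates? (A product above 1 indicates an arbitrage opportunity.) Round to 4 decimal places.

1.1676

OBL→NXs→HVN→OBL: 1.36 × 0.1605 × 5.349 = 1.16758
HVN→ELX→AUR→HVN: 1.072 × 3.311 × 0.3004 = 1.06624
Maximum is OBL→NXs→HVN→OBL at 1.1676; arbitrage exists.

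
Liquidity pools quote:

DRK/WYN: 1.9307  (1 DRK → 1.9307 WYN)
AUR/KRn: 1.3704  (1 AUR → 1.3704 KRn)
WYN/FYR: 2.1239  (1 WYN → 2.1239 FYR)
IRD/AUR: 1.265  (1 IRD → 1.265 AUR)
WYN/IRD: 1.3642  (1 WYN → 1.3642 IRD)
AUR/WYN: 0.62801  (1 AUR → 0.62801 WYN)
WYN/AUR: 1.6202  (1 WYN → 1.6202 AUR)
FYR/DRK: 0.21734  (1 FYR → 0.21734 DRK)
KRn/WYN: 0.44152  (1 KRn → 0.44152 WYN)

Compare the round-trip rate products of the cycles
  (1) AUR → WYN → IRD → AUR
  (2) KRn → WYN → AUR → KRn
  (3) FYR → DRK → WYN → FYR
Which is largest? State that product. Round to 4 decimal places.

1.0838

(1) 0.62801 × 1.3642 × 1.265 = 1.08377
(2) 0.44152 × 1.6202 × 1.3704 = 0.98032
(3) 0.21734 × 1.9307 × 2.1239 = 0.89123
Highest is cycle (1) at 1.0838 (>1, arbitrage).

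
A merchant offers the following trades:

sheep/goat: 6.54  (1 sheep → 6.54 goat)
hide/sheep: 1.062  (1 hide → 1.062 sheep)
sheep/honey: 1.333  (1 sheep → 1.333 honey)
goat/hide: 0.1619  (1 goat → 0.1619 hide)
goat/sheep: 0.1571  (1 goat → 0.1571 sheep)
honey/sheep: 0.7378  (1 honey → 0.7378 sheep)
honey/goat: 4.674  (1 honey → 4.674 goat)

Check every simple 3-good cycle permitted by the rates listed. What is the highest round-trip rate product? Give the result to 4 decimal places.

hide→sheep→goat→hide: 1.062 × 6.54 × 0.1619 = 1.12447
honey→goat→sheep→honey: 4.674 × 0.1571 × 1.333 = 0.97880
Maximum is hide→sheep→goat→hide at 1.1245; arbitrage exists.

1.1245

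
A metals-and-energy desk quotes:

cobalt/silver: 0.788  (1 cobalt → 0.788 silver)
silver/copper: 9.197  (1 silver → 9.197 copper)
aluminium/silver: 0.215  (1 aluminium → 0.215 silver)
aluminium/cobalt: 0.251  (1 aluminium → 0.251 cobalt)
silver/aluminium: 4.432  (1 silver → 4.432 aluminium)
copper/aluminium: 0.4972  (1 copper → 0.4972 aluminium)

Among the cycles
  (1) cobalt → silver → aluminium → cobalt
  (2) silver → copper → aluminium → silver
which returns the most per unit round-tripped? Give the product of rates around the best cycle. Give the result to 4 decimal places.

0.9831

(1) 0.788 × 4.432 × 0.251 = 0.87660
(2) 9.197 × 0.4972 × 0.215 = 0.98314
Highest is cycle (2) at 0.9831 (≤1, no arbitrage).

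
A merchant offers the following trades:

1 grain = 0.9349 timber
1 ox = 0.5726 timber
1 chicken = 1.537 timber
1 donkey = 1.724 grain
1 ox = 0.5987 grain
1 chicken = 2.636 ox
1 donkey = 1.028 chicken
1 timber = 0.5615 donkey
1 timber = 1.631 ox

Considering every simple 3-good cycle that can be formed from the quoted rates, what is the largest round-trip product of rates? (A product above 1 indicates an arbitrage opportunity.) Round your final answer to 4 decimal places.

timber→ox→grain→timber: 1.631 × 0.5987 × 0.9349 = 0.91291
timber→donkey→grain→timber: 0.5615 × 1.724 × 0.9349 = 0.90501
timber→donkey→chicken→timber: 0.5615 × 1.028 × 1.537 = 0.88719
Maximum is timber→ox→grain→timber at 0.9129; no arbitrage — every cycle loses value.

0.9129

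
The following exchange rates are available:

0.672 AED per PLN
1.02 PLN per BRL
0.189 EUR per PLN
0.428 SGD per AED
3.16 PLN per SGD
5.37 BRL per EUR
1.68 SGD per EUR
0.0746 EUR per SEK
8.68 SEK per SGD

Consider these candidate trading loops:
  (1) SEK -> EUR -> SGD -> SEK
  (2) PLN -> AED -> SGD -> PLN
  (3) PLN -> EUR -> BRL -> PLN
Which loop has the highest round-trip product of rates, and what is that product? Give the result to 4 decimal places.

1.0878

(1) 0.0746 × 1.68 × 8.68 = 1.08785
(2) 0.672 × 0.428 × 3.16 = 0.90887
(3) 0.189 × 5.37 × 1.02 = 1.03523
Highest is cycle (1) at 1.0878 (>1, arbitrage).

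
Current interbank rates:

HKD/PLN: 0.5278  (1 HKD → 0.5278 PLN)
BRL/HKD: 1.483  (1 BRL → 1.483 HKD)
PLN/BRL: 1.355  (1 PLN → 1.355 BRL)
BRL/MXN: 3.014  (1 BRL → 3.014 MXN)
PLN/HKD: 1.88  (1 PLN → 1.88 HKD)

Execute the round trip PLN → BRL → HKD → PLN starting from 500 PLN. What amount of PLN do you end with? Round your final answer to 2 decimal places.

500 PLN × 1.355 = 677.5 BRL
677.5 BRL × 1.483 = 1004.7325 HKD
1004.7325 HKD × 0.5278 = 530.2978135 PLN

530.30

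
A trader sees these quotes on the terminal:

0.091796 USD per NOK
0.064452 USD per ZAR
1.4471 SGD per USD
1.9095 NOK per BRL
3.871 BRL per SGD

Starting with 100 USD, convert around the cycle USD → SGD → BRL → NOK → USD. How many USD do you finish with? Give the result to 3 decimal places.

98.190

100 USD × 1.4471 = 144.71 SGD
144.71 SGD × 3.871 = 560.17241 BRL
560.17241 BRL × 1.9095 = 1069.649216895 NOK
1069.649216895 NOK × 0.091796 = 98.18951951409342 USD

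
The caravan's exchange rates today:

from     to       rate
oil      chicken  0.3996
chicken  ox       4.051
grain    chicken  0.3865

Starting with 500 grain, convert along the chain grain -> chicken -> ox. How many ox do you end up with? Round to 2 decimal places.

782.86

500 grain × 0.3865 = 193.25 chicken
193.25 chicken × 4.051 = 782.85575 ox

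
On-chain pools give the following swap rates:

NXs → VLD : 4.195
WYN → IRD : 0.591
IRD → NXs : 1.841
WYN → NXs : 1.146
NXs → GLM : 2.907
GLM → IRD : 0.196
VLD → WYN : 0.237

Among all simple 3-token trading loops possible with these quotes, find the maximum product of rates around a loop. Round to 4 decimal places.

WYN→NXs→VLD→WYN: 1.146 × 4.195 × 0.237 = 1.13937
NXs→GLM→IRD→NXs: 2.907 × 0.196 × 1.841 = 1.04895
Maximum is WYN→NXs→VLD→WYN at 1.1394; arbitrage exists.

1.1394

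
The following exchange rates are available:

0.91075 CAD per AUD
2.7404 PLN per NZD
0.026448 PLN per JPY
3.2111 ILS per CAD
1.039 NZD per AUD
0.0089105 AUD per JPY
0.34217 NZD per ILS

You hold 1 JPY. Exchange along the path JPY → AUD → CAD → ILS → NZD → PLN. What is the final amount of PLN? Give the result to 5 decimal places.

0.02443

1 JPY × 0.0089105 = 0.0089105 AUD
0.0089105 AUD × 0.91075 = 0.008115237875 CAD
0.008115237875 CAD × 3.2111 = 0.0260588403404125 ILS
0.0260588403404125 ILS × 0.34217 = 0.008916553399278945125 NZD
0.008916553399278945125 NZD × 2.7404 = 0.02443492293538402122055 PLN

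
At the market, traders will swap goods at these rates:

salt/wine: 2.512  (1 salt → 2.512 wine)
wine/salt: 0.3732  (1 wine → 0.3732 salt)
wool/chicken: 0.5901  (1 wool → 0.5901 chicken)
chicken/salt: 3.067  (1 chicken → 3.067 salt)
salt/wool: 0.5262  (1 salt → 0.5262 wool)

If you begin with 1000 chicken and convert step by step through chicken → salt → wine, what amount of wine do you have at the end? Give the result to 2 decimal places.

7704.30

1000 chicken × 3.067 = 3067 salt
3067 salt × 2.512 = 7704.304 wine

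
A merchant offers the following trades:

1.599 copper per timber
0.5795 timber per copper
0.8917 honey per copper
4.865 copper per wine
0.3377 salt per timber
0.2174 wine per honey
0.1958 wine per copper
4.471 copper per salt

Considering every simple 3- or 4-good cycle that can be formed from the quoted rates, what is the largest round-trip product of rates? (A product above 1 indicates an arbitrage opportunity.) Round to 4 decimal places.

wine→copper→honey→wine: 4.865 × 0.8917 × 0.2174 = 0.94311
timber→salt→copper→timber: 0.3377 × 4.471 × 0.5795 = 0.87496
Maximum is wine→copper→honey→wine at 0.9431; no arbitrage — every cycle loses value.

0.9431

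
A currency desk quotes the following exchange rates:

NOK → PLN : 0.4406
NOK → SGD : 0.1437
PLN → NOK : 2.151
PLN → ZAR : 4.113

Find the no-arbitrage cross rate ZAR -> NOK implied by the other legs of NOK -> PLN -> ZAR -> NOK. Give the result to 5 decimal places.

0.55182

Known legs of the cycle: 0.4406 × 4.113 = 1.8121878
For no arbitrage the full-cycle product must be 1, so the missing rate is 1 / 1.8121878 ≈ 0.5518192.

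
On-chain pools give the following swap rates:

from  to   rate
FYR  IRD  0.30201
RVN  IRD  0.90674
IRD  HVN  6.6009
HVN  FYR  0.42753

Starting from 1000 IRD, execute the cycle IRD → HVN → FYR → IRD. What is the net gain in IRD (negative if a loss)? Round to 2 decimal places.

-147.70

1000 IRD × 6.6009 = 6600.9 HVN
6600.9 HVN × 0.42753 = 2822.082777 FYR
2822.082777 FYR × 0.30201 = 852.29721948177 IRD
Net change: 852.29721948177 − 1000 = -147.70278051823 IRD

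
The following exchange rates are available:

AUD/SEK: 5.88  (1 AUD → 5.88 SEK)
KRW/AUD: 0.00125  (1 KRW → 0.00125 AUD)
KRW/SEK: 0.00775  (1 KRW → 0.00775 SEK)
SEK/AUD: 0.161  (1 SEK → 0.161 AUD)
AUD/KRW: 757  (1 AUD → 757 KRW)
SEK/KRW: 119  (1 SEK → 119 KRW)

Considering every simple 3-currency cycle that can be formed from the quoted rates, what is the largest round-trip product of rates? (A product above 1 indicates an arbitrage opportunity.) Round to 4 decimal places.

0.9445

KRW→SEK→AUD→KRW: 0.00775 × 0.161 × 757 = 0.94455
KRW→AUD→SEK→KRW: 0.00125 × 5.88 × 119 = 0.87465
Maximum is KRW→SEK→AUD→KRW at 0.9445; no arbitrage — every cycle loses value.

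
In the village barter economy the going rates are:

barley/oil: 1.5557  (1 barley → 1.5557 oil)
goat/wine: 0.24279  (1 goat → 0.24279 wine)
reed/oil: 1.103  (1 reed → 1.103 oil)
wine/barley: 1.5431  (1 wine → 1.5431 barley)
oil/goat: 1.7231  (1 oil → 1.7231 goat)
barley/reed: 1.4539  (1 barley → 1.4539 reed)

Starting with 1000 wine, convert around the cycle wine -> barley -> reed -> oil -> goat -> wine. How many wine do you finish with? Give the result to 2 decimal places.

1035.25

1000 wine × 1.5431 = 1543.1 barley
1543.1 barley × 1.4539 = 2243.51309 reed
2243.51309 reed × 1.103 = 2474.59493827 oil
2474.59493827 oil × 1.7231 = 4263.974538133037 goat
4263.974538133037 goat × 0.24279 = 1035.25037811332005323 wine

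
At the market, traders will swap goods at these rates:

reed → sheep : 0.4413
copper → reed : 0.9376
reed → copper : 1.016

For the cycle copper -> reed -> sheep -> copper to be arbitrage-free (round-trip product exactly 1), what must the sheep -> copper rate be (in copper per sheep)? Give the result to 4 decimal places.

Known legs of the cycle: 0.9376 × 0.4413 = 0.41376288
For no arbitrage the full-cycle product must be 1, so the missing rate is 1 / 0.41376288 ≈ 2.416843.

2.4168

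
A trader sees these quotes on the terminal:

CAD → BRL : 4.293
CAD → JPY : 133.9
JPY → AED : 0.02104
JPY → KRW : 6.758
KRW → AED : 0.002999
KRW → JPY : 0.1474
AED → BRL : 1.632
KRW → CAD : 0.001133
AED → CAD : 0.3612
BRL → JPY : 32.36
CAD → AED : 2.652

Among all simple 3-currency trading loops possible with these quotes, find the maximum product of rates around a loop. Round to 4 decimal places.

JPY→AED→BRL→JPY: 0.02104 × 1.632 × 32.36 = 1.11115
CAD→JPY→KRW→CAD: 133.9 × 6.758 × 0.001133 = 1.02525
CAD→JPY→AED→CAD: 133.9 × 0.02104 × 0.3612 = 1.01759
Maximum is JPY→AED→BRL→JPY at 1.1112; arbitrage exists.

1.1112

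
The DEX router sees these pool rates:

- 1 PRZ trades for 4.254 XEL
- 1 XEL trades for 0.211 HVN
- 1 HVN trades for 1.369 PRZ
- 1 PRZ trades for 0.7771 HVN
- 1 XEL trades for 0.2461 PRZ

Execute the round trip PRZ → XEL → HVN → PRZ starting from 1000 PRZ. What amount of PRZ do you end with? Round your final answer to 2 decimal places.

1000 PRZ × 4.254 = 4254 XEL
4254 XEL × 0.211 = 897.594 HVN
897.594 HVN × 1.369 = 1228.806186 PRZ

1228.81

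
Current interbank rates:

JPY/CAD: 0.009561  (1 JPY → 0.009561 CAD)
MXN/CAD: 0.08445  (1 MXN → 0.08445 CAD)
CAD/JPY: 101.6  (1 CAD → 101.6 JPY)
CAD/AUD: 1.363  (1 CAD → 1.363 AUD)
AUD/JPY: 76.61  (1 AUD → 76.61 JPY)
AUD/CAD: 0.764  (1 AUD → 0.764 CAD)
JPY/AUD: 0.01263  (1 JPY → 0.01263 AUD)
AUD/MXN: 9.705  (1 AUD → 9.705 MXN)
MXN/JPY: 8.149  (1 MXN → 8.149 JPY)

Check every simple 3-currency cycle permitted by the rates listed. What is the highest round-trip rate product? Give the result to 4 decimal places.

MXN→CAD→AUD→MXN: 0.08445 × 1.363 × 9.705 = 1.11710
MXN→JPY→AUD→MXN: 8.149 × 0.01263 × 9.705 = 0.99886
JPY→CAD→AUD→JPY: 0.009561 × 1.363 × 76.61 = 0.99835
JPY→AUD→CAD→JPY: 0.01263 × 0.764 × 101.6 = 0.98037
Maximum is MXN→CAD→AUD→MXN at 1.1171; arbitrage exists.

1.1171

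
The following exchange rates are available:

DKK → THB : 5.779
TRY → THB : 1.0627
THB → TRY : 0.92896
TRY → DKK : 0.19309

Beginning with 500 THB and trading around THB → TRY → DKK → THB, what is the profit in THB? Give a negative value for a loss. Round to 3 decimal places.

500 THB × 0.92896 = 464.48 TRY
464.48 TRY × 0.19309 = 89.6864432 DKK
89.6864432 DKK × 5.779 = 518.2979552528 THB
Net change: 518.2979552528 − 500 = 18.2979552528 THB

18.298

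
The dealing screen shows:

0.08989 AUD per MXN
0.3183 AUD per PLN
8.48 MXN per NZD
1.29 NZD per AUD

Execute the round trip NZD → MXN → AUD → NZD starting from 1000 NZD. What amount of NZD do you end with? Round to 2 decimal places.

1000 NZD × 8.48 = 8480 MXN
8480 MXN × 0.08989 = 762.2672 AUD
762.2672 AUD × 1.29 = 983.324688 NZD

983.32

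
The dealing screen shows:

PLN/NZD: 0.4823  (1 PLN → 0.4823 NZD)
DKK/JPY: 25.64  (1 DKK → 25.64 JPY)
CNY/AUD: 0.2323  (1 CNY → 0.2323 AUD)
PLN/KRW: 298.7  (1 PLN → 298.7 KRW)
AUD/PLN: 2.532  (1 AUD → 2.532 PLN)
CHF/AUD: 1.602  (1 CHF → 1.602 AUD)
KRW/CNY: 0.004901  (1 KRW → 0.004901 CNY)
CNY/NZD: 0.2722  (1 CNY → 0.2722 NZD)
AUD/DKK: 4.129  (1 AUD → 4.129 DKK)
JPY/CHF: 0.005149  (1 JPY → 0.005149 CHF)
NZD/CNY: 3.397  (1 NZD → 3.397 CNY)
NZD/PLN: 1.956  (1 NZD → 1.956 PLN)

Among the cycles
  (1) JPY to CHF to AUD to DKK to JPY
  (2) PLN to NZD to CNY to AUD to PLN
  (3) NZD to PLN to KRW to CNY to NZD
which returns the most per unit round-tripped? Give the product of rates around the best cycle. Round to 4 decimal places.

(1) 0.005149 × 1.602 × 4.129 × 25.64 = 0.87327
(2) 0.4823 × 3.397 × 0.2323 × 2.532 = 0.96366
(3) 1.956 × 298.7 × 0.004901 × 0.2722 = 0.77943
Highest is cycle (2) at 0.9637 (≤1, no arbitrage).

0.9637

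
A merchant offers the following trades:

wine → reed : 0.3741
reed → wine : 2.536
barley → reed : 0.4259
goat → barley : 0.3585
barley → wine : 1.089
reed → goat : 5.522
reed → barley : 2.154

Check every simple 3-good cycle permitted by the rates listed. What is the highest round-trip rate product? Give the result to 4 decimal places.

0.8775

wine→reed→barley→wine: 0.3741 × 2.154 × 1.089 = 0.87753
reed→goat→barley→reed: 5.522 × 0.3585 × 0.4259 = 0.84313
Maximum is wine→reed→barley→wine at 0.8775; no arbitrage — every cycle loses value.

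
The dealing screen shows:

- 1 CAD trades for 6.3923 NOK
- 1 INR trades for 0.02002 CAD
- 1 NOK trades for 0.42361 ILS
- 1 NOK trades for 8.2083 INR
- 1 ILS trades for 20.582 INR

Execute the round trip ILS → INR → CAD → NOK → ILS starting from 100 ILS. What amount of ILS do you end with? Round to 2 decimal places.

100 ILS × 20.582 = 2058.2 INR
2058.2 INR × 0.02002 = 41.205164 CAD
41.205164 CAD × 6.3923 = 263.3957698372 NOK
263.3957698372 NOK × 0.42361 = 111.577082060736292 ILS

111.58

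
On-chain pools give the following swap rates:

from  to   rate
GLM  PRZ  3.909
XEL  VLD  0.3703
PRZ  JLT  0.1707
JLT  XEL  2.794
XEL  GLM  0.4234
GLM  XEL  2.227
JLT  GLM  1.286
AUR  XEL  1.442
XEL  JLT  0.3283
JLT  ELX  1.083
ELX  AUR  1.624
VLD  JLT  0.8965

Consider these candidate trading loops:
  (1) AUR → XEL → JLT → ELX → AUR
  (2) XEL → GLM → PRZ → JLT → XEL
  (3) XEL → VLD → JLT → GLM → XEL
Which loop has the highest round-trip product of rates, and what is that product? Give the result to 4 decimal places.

(1) 1.442 × 0.3283 × 1.083 × 1.624 = 0.83263
(2) 0.4234 × 3.909 × 0.1707 × 2.794 = 0.78936
(3) 0.3703 × 0.8965 × 1.286 × 2.227 = 0.95075
Highest is cycle (3) at 0.9507 (≤1, no arbitrage).

0.9507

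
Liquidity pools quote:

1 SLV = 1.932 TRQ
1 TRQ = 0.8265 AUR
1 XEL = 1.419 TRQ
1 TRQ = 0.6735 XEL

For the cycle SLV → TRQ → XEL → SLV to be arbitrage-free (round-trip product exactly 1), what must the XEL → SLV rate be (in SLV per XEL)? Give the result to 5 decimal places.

0.76852

Known legs of the cycle: 1.932 × 0.6735 = 1.301202
For no arbitrage the full-cycle product must be 1, so the missing rate is 1 / 1.301202 ≈ 0.7685202.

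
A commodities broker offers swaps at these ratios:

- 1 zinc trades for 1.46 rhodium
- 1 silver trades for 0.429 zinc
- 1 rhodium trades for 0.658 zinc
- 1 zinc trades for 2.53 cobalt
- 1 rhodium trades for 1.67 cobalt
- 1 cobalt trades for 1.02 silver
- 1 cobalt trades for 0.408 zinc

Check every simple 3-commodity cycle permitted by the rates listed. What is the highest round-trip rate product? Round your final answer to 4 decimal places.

1.1071

zinc→cobalt→silver→zinc: 2.53 × 1.02 × 0.429 = 1.10708
zinc→rhodium→cobalt→zinc: 1.46 × 1.67 × 0.408 = 0.99479
Maximum is zinc→cobalt→silver→zinc at 1.1071; arbitrage exists.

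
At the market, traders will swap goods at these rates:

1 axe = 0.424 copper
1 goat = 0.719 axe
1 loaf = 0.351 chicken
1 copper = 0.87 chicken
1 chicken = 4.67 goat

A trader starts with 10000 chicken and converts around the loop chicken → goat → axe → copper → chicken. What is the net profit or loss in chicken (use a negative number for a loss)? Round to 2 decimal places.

10000 chicken × 4.67 = 46700 goat
46700 goat × 0.719 = 33577.3 axe
33577.3 axe × 0.424 = 14236.7752 copper
14236.7752 copper × 0.87 = 12385.994424 chicken
Net change: 12385.994424 − 10000 = 2385.994424 chicken

2385.99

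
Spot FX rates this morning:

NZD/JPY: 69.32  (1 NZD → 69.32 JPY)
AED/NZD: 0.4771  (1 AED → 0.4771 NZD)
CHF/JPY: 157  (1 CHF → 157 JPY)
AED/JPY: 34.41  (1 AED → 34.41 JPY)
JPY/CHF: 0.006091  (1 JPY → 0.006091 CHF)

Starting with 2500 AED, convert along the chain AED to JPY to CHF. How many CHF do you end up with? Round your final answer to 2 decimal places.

523.98

2500 AED × 34.41 = 86025 JPY
86025 JPY × 0.006091 = 523.978275 CHF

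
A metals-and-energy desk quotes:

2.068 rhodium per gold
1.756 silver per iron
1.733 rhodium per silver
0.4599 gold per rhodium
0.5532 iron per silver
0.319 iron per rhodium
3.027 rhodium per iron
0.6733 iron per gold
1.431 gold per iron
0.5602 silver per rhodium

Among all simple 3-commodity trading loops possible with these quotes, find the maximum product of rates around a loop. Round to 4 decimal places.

rhodium→iron→silver→rhodium: 0.319 × 1.756 × 1.733 = 0.97076
rhodium→iron→gold→rhodium: 0.319 × 1.431 × 2.068 = 0.94402
rhodium→silver→iron→rhodium: 0.5602 × 0.5532 × 3.027 = 0.93808
rhodium→gold→iron→rhodium: 0.4599 × 0.6733 × 3.027 = 0.93731
Maximum is rhodium→iron→silver→rhodium at 0.9708; no arbitrage — every cycle loses value.

0.9708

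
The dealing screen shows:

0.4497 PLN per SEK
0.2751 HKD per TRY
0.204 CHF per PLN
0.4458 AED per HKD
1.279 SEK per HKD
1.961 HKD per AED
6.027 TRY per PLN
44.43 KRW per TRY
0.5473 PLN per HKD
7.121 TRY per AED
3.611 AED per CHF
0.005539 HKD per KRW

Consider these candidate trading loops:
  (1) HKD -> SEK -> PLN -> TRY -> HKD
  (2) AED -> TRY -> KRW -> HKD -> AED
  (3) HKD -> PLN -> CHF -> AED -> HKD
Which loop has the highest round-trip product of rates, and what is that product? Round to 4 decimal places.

0.9536

(1) 1.279 × 0.4497 × 6.027 × 0.2751 = 0.95364
(2) 7.121 × 44.43 × 0.005539 × 0.4458 = 0.78125
(3) 0.5473 × 0.204 × 3.611 × 1.961 = 0.79061
Highest is cycle (1) at 0.9536 (≤1, no arbitrage).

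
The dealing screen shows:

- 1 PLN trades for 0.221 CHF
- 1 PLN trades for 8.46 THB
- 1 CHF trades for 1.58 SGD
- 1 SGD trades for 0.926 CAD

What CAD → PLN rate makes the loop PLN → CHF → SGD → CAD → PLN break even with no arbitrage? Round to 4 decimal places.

3.0927

Known legs of the cycle: 0.221 × 1.58 × 0.926 = 0.32334068
For no arbitrage the full-cycle product must be 1, so the missing rate is 1 / 0.32334068 ≈ 3.092713.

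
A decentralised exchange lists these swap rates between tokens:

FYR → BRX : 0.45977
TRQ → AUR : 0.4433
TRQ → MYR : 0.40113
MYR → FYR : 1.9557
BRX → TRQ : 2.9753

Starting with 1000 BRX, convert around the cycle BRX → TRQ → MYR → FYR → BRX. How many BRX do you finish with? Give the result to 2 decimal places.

1000 BRX × 2.9753 = 2975.3 TRQ
2975.3 TRQ × 0.40113 = 1193.482089 MYR
1193.482089 MYR × 1.9557 = 2334.0929214573 FYR
2334.0929214573 FYR × 0.45977 = 1073.145902498422821 BRX

1073.15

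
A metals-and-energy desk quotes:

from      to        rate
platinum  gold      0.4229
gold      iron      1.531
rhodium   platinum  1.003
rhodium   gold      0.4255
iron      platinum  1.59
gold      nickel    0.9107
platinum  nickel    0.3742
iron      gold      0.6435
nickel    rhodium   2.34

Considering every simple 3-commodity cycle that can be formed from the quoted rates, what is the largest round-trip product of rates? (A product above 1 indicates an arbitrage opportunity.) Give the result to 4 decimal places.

iron→platinum→gold→iron: 1.59 × 0.4229 × 1.531 = 1.02946
rhodium→gold→nickel→rhodium: 0.4255 × 0.9107 × 2.34 = 0.90676
rhodium→platinum→nickel→rhodium: 1.003 × 0.3742 × 2.34 = 0.87825
Maximum is iron→platinum→gold→iron at 1.0295; arbitrage exists.

1.0295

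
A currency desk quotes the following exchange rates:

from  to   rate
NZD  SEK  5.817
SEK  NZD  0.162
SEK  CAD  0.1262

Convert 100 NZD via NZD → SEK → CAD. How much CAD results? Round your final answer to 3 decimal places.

73.411

100 NZD × 5.817 = 581.7 SEK
581.7 SEK × 0.1262 = 73.41054 CAD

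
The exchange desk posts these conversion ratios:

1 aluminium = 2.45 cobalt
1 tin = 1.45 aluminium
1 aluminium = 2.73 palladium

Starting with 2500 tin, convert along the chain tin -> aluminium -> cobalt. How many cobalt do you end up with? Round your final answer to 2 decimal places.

8881.25

2500 tin × 1.45 = 3625 aluminium
3625 aluminium × 2.45 = 8881.25 cobalt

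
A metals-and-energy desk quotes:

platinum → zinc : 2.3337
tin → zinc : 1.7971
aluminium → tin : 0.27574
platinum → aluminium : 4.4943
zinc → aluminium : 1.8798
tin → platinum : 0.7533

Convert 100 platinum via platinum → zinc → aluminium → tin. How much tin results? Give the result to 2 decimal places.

100 platinum × 2.3337 = 233.37 zinc
233.37 zinc × 1.8798 = 438.688926 aluminium
438.688926 aluminium × 0.27574 = 120.96408445524 tin

120.96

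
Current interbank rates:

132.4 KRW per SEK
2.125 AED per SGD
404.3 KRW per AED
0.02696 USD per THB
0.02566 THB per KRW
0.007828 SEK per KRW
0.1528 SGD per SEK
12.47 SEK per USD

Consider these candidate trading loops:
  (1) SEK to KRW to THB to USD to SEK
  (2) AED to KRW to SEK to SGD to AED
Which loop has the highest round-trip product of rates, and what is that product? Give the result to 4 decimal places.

(1) 132.4 × 0.02566 × 0.02696 × 12.47 = 1.14217
(2) 404.3 × 0.007828 × 0.1528 × 2.125 = 1.02763
Highest is cycle (1) at 1.1422 (>1, arbitrage).

1.1422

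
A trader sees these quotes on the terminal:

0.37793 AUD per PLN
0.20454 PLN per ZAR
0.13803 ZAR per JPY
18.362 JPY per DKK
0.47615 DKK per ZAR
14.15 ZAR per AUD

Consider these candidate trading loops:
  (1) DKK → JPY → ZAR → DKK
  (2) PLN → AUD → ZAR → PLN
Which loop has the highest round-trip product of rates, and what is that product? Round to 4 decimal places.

1.2068

(1) 18.362 × 0.13803 × 0.47615 = 1.20681
(2) 0.37793 × 14.15 × 0.20454 = 1.09382
Highest is cycle (1) at 1.2068 (>1, arbitrage).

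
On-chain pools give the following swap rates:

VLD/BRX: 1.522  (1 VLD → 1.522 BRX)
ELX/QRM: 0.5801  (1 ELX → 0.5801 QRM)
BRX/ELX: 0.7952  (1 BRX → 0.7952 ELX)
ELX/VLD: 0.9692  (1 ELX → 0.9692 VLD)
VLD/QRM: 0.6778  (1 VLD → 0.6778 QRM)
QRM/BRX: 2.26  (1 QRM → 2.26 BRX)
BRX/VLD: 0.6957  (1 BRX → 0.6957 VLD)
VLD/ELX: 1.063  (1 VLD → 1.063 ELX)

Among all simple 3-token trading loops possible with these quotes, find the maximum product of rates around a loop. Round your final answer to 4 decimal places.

BRX→ELX→VLD→BRX: 0.7952 × 0.9692 × 1.522 = 1.17302
QRM→BRX→VLD→QRM: 2.26 × 0.6957 × 0.6778 = 1.06569
QRM→BRX→ELX→QRM: 2.26 × 0.7952 × 0.5801 = 1.04253
Maximum is BRX→ELX→VLD→BRX at 1.1730; arbitrage exists.

1.1730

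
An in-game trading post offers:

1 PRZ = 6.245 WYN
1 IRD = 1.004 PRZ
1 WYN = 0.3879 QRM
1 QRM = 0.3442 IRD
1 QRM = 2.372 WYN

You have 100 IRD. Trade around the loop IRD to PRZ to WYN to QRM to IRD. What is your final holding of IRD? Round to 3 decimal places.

100 IRD × 1.004 = 100.4 PRZ
100.4 PRZ × 6.245 = 626.998 WYN
626.998 WYN × 0.3879 = 243.2125242 QRM
243.2125242 QRM × 0.3442 = 83.71375082964 IRD

83.714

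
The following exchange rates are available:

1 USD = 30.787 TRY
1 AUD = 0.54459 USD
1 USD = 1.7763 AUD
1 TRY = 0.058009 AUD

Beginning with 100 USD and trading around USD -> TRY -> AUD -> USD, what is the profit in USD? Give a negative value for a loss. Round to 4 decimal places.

-2.7404

100 USD × 30.787 = 3078.7 TRY
3078.7 TRY × 0.058009 = 178.5923083 AUD
178.5923083 AUD × 0.54459 = 97.259585177097 USD
Net change: 97.259585177097 − 100 = -2.740414822903 USD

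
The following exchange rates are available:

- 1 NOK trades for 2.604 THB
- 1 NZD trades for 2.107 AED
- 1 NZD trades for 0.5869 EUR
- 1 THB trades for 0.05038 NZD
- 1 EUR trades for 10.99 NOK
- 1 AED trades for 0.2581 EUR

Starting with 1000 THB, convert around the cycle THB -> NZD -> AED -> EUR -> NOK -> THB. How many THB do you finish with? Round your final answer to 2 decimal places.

1000 THB × 0.05038 = 50.38 NZD
50.38 NZD × 2.107 = 106.15066 AED
106.15066 AED × 0.2581 = 27.397485346 EUR
27.397485346 EUR × 10.99 = 301.09836395254 NOK
301.09836395254 NOK × 2.604 = 784.06013973241416 THB

784.06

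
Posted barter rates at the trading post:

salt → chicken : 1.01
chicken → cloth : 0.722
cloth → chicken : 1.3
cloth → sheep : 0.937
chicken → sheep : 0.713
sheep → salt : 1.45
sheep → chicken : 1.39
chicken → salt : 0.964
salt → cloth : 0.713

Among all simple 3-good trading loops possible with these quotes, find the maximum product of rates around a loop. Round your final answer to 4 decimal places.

salt→chicken→sheep→salt: 1.01 × 0.713 × 1.45 = 1.04419
salt→cloth→sheep→salt: 0.713 × 0.937 × 1.45 = 0.96872
chicken→cloth→sheep→chicken: 0.722 × 0.937 × 1.39 = 0.94035
salt→cloth→chicken→salt: 0.713 × 1.3 × 0.964 = 0.89353
Maximum is salt→chicken→sheep→salt at 1.0442; arbitrage exists.

1.0442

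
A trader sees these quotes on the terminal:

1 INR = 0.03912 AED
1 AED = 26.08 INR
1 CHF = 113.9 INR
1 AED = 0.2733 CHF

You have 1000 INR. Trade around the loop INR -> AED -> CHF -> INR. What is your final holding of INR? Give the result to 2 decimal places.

1217.76

1000 INR × 0.03912 = 39.12 AED
39.12 AED × 0.2733 = 10.691496 CHF
10.691496 CHF × 113.9 = 1217.7613944 INR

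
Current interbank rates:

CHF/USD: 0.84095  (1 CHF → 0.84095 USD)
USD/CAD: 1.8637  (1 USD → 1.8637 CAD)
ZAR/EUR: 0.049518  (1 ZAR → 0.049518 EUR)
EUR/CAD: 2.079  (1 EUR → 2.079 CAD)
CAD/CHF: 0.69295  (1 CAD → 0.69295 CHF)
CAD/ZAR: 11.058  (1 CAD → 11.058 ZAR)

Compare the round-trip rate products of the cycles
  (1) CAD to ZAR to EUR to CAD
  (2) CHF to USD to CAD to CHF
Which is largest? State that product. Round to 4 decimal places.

1.1384

(1) 11.058 × 0.049518 × 2.079 = 1.13840
(2) 0.84095 × 1.8637 × 0.69295 = 1.08605
Highest is cycle (1) at 1.1384 (>1, arbitrage).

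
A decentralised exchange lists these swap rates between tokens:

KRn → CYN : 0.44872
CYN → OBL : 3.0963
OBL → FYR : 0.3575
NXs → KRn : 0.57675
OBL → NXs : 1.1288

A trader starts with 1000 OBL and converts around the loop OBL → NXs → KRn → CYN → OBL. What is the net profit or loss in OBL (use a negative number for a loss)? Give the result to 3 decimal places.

1000 OBL × 1.1288 = 1128.8 NXs
1128.8 NXs × 0.57675 = 651.0354 KRn
651.0354 KRn × 0.44872 = 292.132604688 CYN
292.132604688 CYN × 3.0963 = 904.5301838954544 OBL
Net change: 904.5301838954544 − 1000 = -95.4698161045456 OBL

-95.470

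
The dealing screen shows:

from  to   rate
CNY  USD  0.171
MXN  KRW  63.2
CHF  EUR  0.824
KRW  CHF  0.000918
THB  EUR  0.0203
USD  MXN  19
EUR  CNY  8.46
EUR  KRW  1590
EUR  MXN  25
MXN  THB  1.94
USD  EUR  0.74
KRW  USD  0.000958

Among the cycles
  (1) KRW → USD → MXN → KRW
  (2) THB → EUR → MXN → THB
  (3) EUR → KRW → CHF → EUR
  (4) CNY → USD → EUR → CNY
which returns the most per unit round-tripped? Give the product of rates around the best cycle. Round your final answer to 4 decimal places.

(1) 0.000958 × 19 × 63.2 = 1.15037
(2) 0.0203 × 25 × 1.94 = 0.98455
(3) 1590 × 0.000918 × 0.824 = 1.20273
(4) 0.171 × 0.74 × 8.46 = 1.07053
Highest is cycle (3) at 1.2027 (>1, arbitrage).

1.2027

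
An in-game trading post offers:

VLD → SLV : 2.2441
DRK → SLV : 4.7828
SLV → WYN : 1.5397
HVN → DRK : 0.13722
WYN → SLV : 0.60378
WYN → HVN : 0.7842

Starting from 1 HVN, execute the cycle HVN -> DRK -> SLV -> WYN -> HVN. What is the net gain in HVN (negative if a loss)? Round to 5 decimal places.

-0.20757

1 HVN × 0.13722 = 0.13722 DRK
0.13722 DRK × 4.7828 = 0.656295816 SLV
0.656295816 SLV × 1.5397 = 1.0104986678952 WYN
1.0104986678952 WYN × 0.7842 = 0.79243305536341584 HVN
Net change: 0.79243305536341584 − 1 = -0.20756694463658416 HVN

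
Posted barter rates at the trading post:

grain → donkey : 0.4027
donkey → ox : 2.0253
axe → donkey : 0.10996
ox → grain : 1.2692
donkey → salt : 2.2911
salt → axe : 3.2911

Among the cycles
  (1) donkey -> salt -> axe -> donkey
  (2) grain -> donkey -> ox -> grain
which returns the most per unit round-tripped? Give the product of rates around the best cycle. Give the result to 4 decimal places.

(1) 2.2911 × 3.2911 × 0.10996 = 0.82912
(2) 0.4027 × 2.0253 × 1.2692 = 1.03514
Highest is cycle (2) at 1.0351 (>1, arbitrage).

1.0351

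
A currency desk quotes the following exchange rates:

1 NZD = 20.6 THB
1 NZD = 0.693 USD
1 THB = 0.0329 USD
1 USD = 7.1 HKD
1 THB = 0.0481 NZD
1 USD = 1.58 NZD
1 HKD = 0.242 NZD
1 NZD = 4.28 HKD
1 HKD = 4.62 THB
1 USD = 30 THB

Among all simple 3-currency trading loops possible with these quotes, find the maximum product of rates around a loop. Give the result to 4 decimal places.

HKD→NZD→USD→HKD: 0.242 × 0.693 × 7.1 = 1.19071
THB→USD→HKD→THB: 0.0329 × 7.1 × 4.62 = 1.07919
THB→USD→NZD→THB: 0.0329 × 1.58 × 20.6 = 1.07083
THB→NZD→USD→THB: 0.0481 × 0.693 × 30 = 1.00000
THB→NZD→HKD→THB: 0.0481 × 4.28 × 4.62 = 0.95111
Maximum is HKD→NZD→USD→HKD at 1.1907; arbitrage exists.

1.1907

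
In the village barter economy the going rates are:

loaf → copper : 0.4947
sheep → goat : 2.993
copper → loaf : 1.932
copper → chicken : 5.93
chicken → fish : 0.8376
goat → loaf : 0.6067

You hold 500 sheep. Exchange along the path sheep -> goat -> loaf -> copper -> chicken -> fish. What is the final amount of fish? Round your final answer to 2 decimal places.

2230.92

500 sheep × 2.993 = 1496.5 goat
1496.5 goat × 0.6067 = 907.92655 loaf
907.92655 loaf × 0.4947 = 449.151264285 copper
449.151264285 copper × 5.93 = 2663.46699721005 chicken
2663.46699721005 chicken × 0.8376 = 2230.91995686313788 fish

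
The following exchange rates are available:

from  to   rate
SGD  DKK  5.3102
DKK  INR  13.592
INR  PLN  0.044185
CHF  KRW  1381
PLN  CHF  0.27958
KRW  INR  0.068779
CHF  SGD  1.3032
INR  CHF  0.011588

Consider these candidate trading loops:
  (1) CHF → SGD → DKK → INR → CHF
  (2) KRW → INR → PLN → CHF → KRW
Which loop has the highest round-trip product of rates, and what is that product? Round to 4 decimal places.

(1) 1.3032 × 5.3102 × 13.592 × 0.011588 = 1.08997
(2) 0.068779 × 0.044185 × 0.27958 × 1381 = 1.17336
Highest is cycle (2) at 1.1734 (>1, arbitrage).

1.1734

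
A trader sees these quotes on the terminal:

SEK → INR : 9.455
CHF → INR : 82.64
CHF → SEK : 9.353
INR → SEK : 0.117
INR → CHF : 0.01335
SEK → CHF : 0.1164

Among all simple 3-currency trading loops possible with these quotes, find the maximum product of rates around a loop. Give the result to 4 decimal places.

INR→CHF→SEK→INR: 0.01335 × 9.353 × 9.455 = 1.18058
INR→SEK→CHF→INR: 0.117 × 0.1164 × 82.64 = 1.12546
Maximum is INR→CHF→SEK→INR at 1.1806; arbitrage exists.

1.1806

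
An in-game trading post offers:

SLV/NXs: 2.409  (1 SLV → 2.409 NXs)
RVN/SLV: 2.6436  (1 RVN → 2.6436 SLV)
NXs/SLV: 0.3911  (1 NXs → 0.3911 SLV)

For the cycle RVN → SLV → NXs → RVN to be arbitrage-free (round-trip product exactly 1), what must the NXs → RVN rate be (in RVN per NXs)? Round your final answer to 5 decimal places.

0.15702

Known legs of the cycle: 2.6436 × 2.409 = 6.3684324
For no arbitrage the full-cycle product must be 1, so the missing rate is 1 / 6.3684324 ≈ 0.1570245.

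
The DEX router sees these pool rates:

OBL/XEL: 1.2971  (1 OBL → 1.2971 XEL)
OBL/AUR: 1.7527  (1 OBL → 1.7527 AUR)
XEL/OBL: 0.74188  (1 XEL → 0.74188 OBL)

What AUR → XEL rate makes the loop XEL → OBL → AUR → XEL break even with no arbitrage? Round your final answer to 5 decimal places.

Known legs of the cycle: 0.74188 × 1.7527 = 1.300293076
For no arbitrage the full-cycle product must be 1, so the missing rate is 1 / 1.300293076 ≈ 0.7690574.

0.76906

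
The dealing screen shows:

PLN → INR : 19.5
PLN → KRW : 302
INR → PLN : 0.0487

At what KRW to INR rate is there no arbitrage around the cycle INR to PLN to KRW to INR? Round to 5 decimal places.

Known legs of the cycle: 0.0487 × 302 = 14.7074
For no arbitrage the full-cycle product must be 1, so the missing rate is 1 / 14.7074 ≈ 0.0679930.

0.06799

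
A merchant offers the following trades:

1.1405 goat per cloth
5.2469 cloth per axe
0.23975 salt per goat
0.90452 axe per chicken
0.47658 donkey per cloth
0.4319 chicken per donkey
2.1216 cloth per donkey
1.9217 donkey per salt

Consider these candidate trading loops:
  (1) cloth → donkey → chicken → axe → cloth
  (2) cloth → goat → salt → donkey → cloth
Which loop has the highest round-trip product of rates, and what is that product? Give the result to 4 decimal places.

1.1148

(1) 0.47658 × 0.4319 × 0.90452 × 5.2469 = 0.97688
(2) 1.1405 × 0.23975 × 1.9217 × 2.1216 = 1.11482
Highest is cycle (2) at 1.1148 (>1, arbitrage).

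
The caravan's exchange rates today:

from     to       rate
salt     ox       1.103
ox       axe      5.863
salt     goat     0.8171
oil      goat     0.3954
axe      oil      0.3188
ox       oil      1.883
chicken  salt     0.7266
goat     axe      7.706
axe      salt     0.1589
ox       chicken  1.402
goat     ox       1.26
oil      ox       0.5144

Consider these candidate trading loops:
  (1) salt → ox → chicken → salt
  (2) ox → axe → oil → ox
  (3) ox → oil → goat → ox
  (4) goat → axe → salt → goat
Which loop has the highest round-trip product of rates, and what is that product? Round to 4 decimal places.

(1) 1.103 × 1.402 × 0.7266 = 1.12362
(2) 5.863 × 0.3188 × 0.5144 = 0.96148
(3) 1.883 × 0.3954 × 1.26 = 0.93812
(4) 7.706 × 0.1589 × 0.8171 = 1.00053
Highest is cycle (1) at 1.1236 (>1, arbitrage).

1.1236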